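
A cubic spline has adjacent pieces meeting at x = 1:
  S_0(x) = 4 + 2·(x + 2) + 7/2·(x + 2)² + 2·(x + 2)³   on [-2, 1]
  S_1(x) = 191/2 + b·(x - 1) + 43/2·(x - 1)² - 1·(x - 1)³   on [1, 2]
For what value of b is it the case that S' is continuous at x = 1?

77

S_0'(x) = 2 + 7·(x + 2) + 6·(x + 2)², so S_0'(1) = 77. On the right, S_1'(1) = b, so b = 77.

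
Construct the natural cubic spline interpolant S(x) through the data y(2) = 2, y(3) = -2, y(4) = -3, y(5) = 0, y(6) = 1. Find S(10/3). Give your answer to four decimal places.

-2.8294

With M_i denoting the second derivative at x_i, h_i = 1, 1, 1, 1, and Δ_i = (y_(i+1) − y_i)/h_i = -4, -1, 3, 1:
  1·M_0 + 4·M_1 + 1·M_2 = 6(Δ_1 - Δ_0) = 18
  1·M_1 + 4·M_2 + 1·M_3 = 6(Δ_2 - Δ_1) = 24
  1·M_2 + 4·M_3 + 1·M_4 = 6(Δ_3 - Δ_2) = -12
Natural end conditions: M_0 = M_4 = 0.
Forward elimination and back-substitution give M_0 = 0, M_1 = 81/28, M_2 = 45/7, M_3 = -129/28, M_4 = 0.
On [3, 4], S(x) = -2 - 85/28·(x - 3) + 81/56·(x - 3)² + 33/56·(x - 3)³.
With (x - 3) = 1/3: S(10/3) = -713/252.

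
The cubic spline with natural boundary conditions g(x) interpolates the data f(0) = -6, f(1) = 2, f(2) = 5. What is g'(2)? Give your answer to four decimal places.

1.7500

Let M_i = g''(x_i). Step sizes h_i = 1, 1; slopes of the chords Δ_i = (y_(i+1) - y_i)/h_i = 8, 3.
  1·M_0 + 4·M_1 + 1·M_2 = 6(Δ_1 - Δ_0) = -30
Natural end conditions: M_0 = M_2 = 0.
Solving: M_0 = 0, M_1 = -15/2, M_2 = 0.
On [1, 2], g'(x) = b_1 + 2c_1·(x - 1) + 3d_1·(x - 1)² with b_1 = Δ_1 - h_1(2M_1 + M_2)/6 = 11/2, c_1 = M_1/2 = -15/4, d_1 = (M_2 - M_1)/(6h_1) = 5/4. So g'(2) = 7/4.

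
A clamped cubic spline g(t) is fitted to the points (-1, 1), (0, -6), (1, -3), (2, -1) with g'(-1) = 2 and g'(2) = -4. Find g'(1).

Put M_i = g'' at the i-th knot. Here h = (1, 1, 1) and Δ = (-7, 3, 2), so the interior equations h_(i-1)·M_(i-1) + 2(h_(i-1)+h_i)·M_i + h_i·M_(i+1) = 6(Δ_i − Δ_(i-1)) read
  1·M_0 + 4·M_1 + 1·M_2 = 6(Δ_1 - Δ_0) = 60
  1·M_1 + 4·M_2 + 1·M_3 = 6(Δ_2 - Δ_1) = -6
Clamped end conditions give two more equations: 2h_0·M_0 + h_0·M_1 = 6(Δ_0 - g'(-1)) = -54 and h_2·M_2 + 2h_2·M_3 = 6(g'(2) - Δ_2) = -36.
Solving: M_0 = -40, M_1 = 26, M_2 = -4, M_3 = -16.
On [1, 2], g'(t) = b_2 + 2c_2·(t - 1) + 3d_2·(t - 1)² with b_2 = Δ_2 - h_2(2M_2 + M_3)/6 = 6, c_2 = M_2/2 = -2, d_2 = (M_3 - M_2)/(6h_2) = -2. So g'(1) = 6.

6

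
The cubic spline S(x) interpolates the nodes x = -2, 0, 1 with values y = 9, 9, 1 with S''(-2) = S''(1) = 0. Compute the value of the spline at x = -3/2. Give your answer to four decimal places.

Write M_i for S''(x_i). With h_i = 2, 1 and divided differences Δ_i = 0, -8, the continuity of S' gives the tridiagonal system
  2·M_0 + 6·M_1 + 1·M_2 = 6(Δ_1 - Δ_0) = -48
Natural end conditions: M_0 = M_2 = 0.
Forward elimination and back-substitution give M_0 = 0, M_1 = -8, M_2 = 0.
On [-2, 0], S(x) = 9 + 8/3·(x + 2) + 0·(x + 2)² - 2/3·(x + 2)³.
With (x + 2) = 1/2: S(-3/2) = 41/4.

10.2500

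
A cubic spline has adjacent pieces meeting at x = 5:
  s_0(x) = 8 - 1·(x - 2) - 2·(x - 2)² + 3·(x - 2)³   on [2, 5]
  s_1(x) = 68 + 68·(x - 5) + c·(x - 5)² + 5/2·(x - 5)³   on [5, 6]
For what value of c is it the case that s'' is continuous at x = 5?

25

s_0''(x) = -4 + 18·(x - 2), so s_0''(5) = 50. On the right, s_1''(5) = 2c, so c = 25.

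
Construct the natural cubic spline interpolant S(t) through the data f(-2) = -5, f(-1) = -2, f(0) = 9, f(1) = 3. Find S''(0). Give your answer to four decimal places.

-30.4000

With σ_i denoting the second derivative at x_i, h_i = 1, 1, 1, and Δ_i = (y_(i+1) − y_i)/h_i = 3, 11, -6:
  1·σ_0 + 4·σ_1 + 1·σ_2 = 6(Δ_1 - Δ_0) = 48
  1·σ_1 + 4·σ_2 + 1·σ_3 = 6(Δ_2 - Δ_1) = -102
Natural end conditions: σ_0 = σ_3 = 0.
Solving the tridiagonal system: σ_0 = 0, σ_1 = 98/5, σ_2 = -152/5, σ_3 = 0.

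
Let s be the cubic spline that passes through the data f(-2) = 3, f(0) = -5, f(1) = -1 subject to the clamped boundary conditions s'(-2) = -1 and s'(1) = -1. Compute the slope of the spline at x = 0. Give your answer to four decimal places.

With m_i denoting the second derivative at x_i, h_i = 2, 1, and Δ_i = (y_(i+1) − y_i)/h_i = -4, 4:
  2·m_0 + 6·m_1 + 1·m_2 = 6(Δ_1 - Δ_0) = 48
Clamped end conditions give two more equations: 2h_0·m_0 + h_0·m_1 = 6(Δ_0 - s'(-2)) = -18 and h_1·m_1 + 2h_1·m_2 = 6(s'(1) - Δ_1) = -30.
Hence m_0 = -25/2, m_1 = 16, m_2 = -23.
On [0, 1], s'(x) = b_1 + 2c_1·x + 3d_1·x² with b_1 = Δ_1 - h_1(2m_1 + m_2)/6 = 5/2, c_1 = m_1/2 = 8, d_1 = (m_2 - m_1)/(6h_1) = -13/2. So s'(0) = 5/2.

2.5000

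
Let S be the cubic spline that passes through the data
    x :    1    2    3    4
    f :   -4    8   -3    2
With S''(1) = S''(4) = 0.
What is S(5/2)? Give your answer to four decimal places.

Put m_i = S'' at the i-th knot. Here h = (1, 1, 1) and Δ = (12, -11, 5), so the interior equations h_(i-1)·m_(i-1) + 2(h_(i-1)+h_i)·m_i + h_i·m_(i+1) = 6(Δ_i − Δ_(i-1)) read
  1·m_0 + 4·m_1 + 1·m_2 = 6(Δ_1 - Δ_0) = -138
  1·m_1 + 4·m_2 + 1·m_3 = 6(Δ_2 - Δ_1) = 96
Natural end conditions: m_0 = m_3 = 0.
Forward elimination and back-substitution give m_0 = 0, m_1 = -216/5, m_2 = 174/5, m_3 = 0.
On [2, 3], S(x) = 8 - 12/5·(x - 2) - 108/5·(x - 2)² + 13·(x - 2)³.
With (x - 2) = 1/2: S(5/2) = 121/40.

3.0250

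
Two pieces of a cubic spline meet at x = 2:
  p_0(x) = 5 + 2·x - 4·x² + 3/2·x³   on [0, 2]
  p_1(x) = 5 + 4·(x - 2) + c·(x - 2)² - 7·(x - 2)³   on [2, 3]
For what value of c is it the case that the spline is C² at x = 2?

5

p_0''(x) = -8 + 9·x, so p_0''(2) = 10. On the right, p_1''(2) = 2c, so c = 5.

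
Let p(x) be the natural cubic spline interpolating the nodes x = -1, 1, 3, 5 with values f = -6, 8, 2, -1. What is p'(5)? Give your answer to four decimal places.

Write m_i for p''(x_i). With h_i = 2, 2, 2 and divided differences Δ_i = 7, -3, -3/2, the continuity of p' gives the tridiagonal system
  2·m_0 + 8·m_1 + 2·m_2 = 6(Δ_1 - Δ_0) = -60
  2·m_1 + 8·m_2 + 2·m_3 = 6(Δ_2 - Δ_1) = 9
Natural end conditions: m_0 = m_3 = 0.
Solving the tridiagonal system: m_0 = 0, m_1 = -83/10, m_2 = 16/5, m_3 = 0.
On [3, 5], p'(x) = b_2 + 2c_2·(x - 3) + 3d_2·(x - 3)² with b_2 = Δ_2 - h_2(2m_2 + m_3)/6 = -109/30, c_2 = m_2/2 = 8/5, d_2 = (m_3 - m_2)/(6h_2) = -4/15. So p'(5) = -13/30.

-0.4333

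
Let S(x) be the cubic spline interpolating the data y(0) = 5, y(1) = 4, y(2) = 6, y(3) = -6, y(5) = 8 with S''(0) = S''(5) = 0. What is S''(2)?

-30

Write M_i for S''(x_i). With h_i = 1, 1, 1, 2 and divided differences Δ_i = -1, 2, -12, 7, the continuity of S' gives the tridiagonal system
  1·M_0 + 4·M_1 + 1·M_2 = 6(Δ_1 - Δ_0) = 18
  1·M_1 + 4·M_2 + 1·M_3 = 6(Δ_2 - Δ_1) = -84
  1·M_2 + 6·M_3 + 2·M_4 = 6(Δ_3 - Δ_2) = 114
Natural end conditions: M_0 = M_4 = 0.
Forward elimination and back-substitution give M_0 = 0, M_1 = 12, M_2 = -30, M_3 = 24, M_4 = 0.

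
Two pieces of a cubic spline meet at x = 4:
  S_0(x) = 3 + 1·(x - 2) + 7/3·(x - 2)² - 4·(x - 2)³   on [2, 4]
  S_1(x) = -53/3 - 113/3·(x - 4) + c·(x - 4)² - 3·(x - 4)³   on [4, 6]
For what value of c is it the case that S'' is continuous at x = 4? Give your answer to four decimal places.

S_0''(x) = 14/3 - 24·(x - 2), so S_0''(4) = -130/3. On the right, S_1''(4) = 2c, so c = -65/3.

-21.6667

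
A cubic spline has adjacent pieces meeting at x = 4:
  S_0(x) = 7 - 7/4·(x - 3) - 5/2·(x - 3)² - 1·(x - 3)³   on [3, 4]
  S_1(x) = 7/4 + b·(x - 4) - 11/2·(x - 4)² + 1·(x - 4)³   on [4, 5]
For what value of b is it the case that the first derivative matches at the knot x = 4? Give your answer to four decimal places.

-9.7500

S_0'(x) = -7/4 - 5·(x - 3) - 3·(x - 3)², so S_0'(4) = -39/4. On the right, S_1'(4) = b, so b = -39/4.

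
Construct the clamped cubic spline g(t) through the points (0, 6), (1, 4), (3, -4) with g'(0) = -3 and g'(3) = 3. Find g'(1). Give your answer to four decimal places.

-3.5000

With M_i denoting the second derivative at x_i, h_i = 1, 2, and Δ_i = (y_(i+1) − y_i)/h_i = -2, -4:
  1·M_0 + 6·M_1 + 2·M_2 = 6(Δ_1 - Δ_0) = -12
Clamped end conditions give two more equations: 2h_0·M_0 + h_0·M_1 = 6(Δ_0 - g'(0)) = 6 and h_1·M_1 + 2h_1·M_2 = 6(g'(3) - Δ_1) = 42.
Hence M_0 = 7, M_1 = -8, M_2 = 29/2.
On [1, 3], g'(t) = b_1 + 2c_1·(t - 1) + 3d_1·(t - 1)² with b_1 = Δ_1 - h_1(2M_1 + M_2)/6 = -7/2, c_1 = M_1/2 = -4, d_1 = (M_2 - M_1)/(6h_1) = 15/8. So g'(1) = -7/2.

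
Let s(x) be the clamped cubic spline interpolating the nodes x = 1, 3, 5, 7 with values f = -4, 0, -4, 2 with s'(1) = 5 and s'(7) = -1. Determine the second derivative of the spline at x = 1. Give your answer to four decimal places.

-2.4000

Let m_i = s''(x_i). Step sizes h_i = 2, 2, 2; slopes of the chords Δ_i = (y_(i+1) - y_i)/h_i = 2, -2, 3.
  2·m_0 + 8·m_1 + 2·m_2 = 6(Δ_1 - Δ_0) = -24
  2·m_1 + 8·m_2 + 2·m_3 = 6(Δ_2 - Δ_1) = 30
Clamped end conditions give two more equations: 2h_0·m_0 + h_0·m_1 = 6(Δ_0 - s'(1)) = -18 and h_2·m_2 + 2h_2·m_3 = 6(s'(7) - Δ_2) = -24.
Solving: m_0 = -12/5, m_1 = -21/5, m_2 = 36/5, m_3 = -48/5.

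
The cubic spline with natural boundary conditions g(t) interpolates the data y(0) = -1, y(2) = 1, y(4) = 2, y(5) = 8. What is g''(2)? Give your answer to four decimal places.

With M_i denoting the second derivative at x_i, h_i = 2, 2, 1, and Δ_i = (y_(i+1) − y_i)/h_i = 1, 1/2, 6:
  2·M_0 + 8·M_1 + 2·M_2 = 6(Δ_1 - Δ_0) = -3
  2·M_1 + 6·M_2 + 1·M_3 = 6(Δ_2 - Δ_1) = 33
Natural end conditions: M_0 = M_3 = 0.
Hence M_0 = 0, M_1 = -21/11, M_2 = 135/22, M_3 = 0.

-1.9091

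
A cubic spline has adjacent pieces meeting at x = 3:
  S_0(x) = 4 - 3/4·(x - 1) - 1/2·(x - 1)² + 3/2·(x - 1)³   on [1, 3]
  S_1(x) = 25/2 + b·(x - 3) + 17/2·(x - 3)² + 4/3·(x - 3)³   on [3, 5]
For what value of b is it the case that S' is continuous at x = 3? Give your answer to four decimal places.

S_0'(x) = -3/4 - 1·(x - 1) + 9/2·(x - 1)², so S_0'(3) = 61/4. On the right, S_1'(3) = b, so b = 61/4.

15.2500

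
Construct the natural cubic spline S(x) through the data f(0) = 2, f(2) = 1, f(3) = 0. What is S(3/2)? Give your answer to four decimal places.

Put m_i = S'' at the i-th knot. Here h = (2, 1) and Δ = (-1/2, -1), so the interior equations h_(i-1)·m_(i-1) + 2(h_(i-1)+h_i)·m_i + h_i·m_(i+1) = 6(Δ_i − Δ_(i-1)) read
  2·m_0 + 6·m_1 + 1·m_2 = 6(Δ_1 - Δ_0) = -3
Natural end conditions: m_0 = m_2 = 0.
Forward elimination and back-substitution give m_0 = 0, m_1 = -1/2, m_2 = 0.
On [0, 2], S(x) = 2 - 1/3·x + 0·x² - 1/24·x³.
With x = 3/2: S(3/2) = 87/64.

1.3594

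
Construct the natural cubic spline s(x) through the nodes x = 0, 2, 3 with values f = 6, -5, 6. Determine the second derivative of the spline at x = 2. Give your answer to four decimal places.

Put M_i = s'' at the i-th knot. Here h = (2, 1) and Δ = (-11/2, 11), so the interior equations h_(i-1)·M_(i-1) + 2(h_(i-1)+h_i)·M_i + h_i·M_(i+1) = 6(Δ_i − Δ_(i-1)) read
  2·M_0 + 6·M_1 + 1·M_2 = 6(Δ_1 - Δ_0) = 99
Natural end conditions: M_0 = M_2 = 0.
Forward elimination and back-substitution give M_0 = 0, M_1 = 33/2, M_2 = 0.

16.5000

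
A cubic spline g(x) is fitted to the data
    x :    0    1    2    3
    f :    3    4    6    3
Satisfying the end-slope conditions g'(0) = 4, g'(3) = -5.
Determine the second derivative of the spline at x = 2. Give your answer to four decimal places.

-8.8000

Let σ_i = g''(x_i). Step sizes h_i = 1, 1, 1; slopes of the chords Δ_i = (y_(i+1) - y_i)/h_i = 1, 2, -3.
  1·σ_0 + 4·σ_1 + 1·σ_2 = 6(Δ_1 - Δ_0) = 6
  1·σ_1 + 4·σ_2 + 1·σ_3 = 6(Δ_2 - Δ_1) = -30
Clamped end conditions give two more equations: 2h_0·σ_0 + h_0·σ_1 = 6(Δ_0 - g'(0)) = -18 and h_2·σ_2 + 2h_2·σ_3 = 6(g'(3) - Δ_2) = -12.
Solving: σ_0 = -62/5, σ_1 = 34/5, σ_2 = -44/5, σ_3 = -8/5.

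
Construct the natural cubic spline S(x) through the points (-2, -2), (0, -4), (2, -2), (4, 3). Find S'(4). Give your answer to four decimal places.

Put M_i = S'' at the i-th knot. Here h = (2, 2, 2) and Δ = (-1, 1, 5/2), so the interior equations h_(i-1)·M_(i-1) + 2(h_(i-1)+h_i)·M_i + h_i·M_(i+1) = 6(Δ_i − Δ_(i-1)) read
  2·M_0 + 8·M_1 + 2·M_2 = 6(Δ_1 - Δ_0) = 12
  2·M_1 + 8·M_2 + 2·M_3 = 6(Δ_2 - Δ_1) = 9
Natural end conditions: M_0 = M_3 = 0.
Forward elimination and back-substitution give M_0 = 0, M_1 = 13/10, M_2 = 4/5, M_3 = 0.
On [2, 4], S'(x) = b_2 + 2c_2·(x - 2) + 3d_2·(x - 2)² with b_2 = Δ_2 - h_2(2M_2 + M_3)/6 = 59/30, c_2 = M_2/2 = 2/5, d_2 = (M_3 - M_2)/(6h_2) = -1/15. So S'(4) = 83/30.

2.7667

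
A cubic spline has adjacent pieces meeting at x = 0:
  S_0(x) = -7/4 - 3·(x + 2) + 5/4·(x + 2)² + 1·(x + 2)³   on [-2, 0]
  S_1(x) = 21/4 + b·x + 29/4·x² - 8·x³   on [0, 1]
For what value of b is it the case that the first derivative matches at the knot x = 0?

S_0'(x) = -3 + 5/2·(x + 2) + 3·(x + 2)², so S_0'(0) = 14. On the right, S_1'(0) = b, so b = 14.

14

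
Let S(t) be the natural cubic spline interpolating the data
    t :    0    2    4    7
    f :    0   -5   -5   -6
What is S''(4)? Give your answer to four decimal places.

-0.6053

Put σ_i = S'' at the i-th knot. Here h = (2, 2, 3) and Δ = (-5/2, 0, -1/3), so the interior equations h_(i-1)·σ_(i-1) + 2(h_(i-1)+h_i)·σ_i + h_i·σ_(i+1) = 6(Δ_i − Δ_(i-1)) read
  2·σ_0 + 8·σ_1 + 2·σ_2 = 6(Δ_1 - Δ_0) = 15
  2·σ_1 + 10·σ_2 + 3·σ_3 = 6(Δ_2 - Δ_1) = -2
Natural end conditions: σ_0 = σ_3 = 0.
Hence σ_0 = 0, σ_1 = 77/38, σ_2 = -23/38, σ_3 = 0.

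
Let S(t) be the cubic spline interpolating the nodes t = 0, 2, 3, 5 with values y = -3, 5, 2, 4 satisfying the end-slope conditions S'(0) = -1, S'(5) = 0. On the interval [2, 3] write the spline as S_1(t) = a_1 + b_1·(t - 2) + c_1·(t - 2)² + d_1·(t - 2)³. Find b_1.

0

With σ_i denoting the second derivative at x_i, h_i = 2, 1, 2, and Δ_i = (y_(i+1) − y_i)/h_i = 4, -3, 1:
  2·σ_0 + 6·σ_1 + 1·σ_2 = 6(Δ_1 - Δ_0) = -42
  1·σ_1 + 6·σ_2 + 2·σ_3 = 6(Δ_2 - Δ_1) = 24
Clamped end conditions give two more equations: 2h_0·σ_0 + h_0·σ_1 = 6(Δ_0 - S'(0)) = 30 and h_2·σ_2 + 2h_2·σ_3 = 6(S'(5) - Δ_2) = -6.
Hence σ_0 = 14, σ_1 = -13, σ_2 = 8, σ_3 = -11/2.
On [2, 3], with S_1(t) = a_1 + b_1·(t - 2) + c_1·(t - 2)² + d_1·(t - 2)³: c_1 = σ_1/2 = -13/2, d_1 = (σ_2 - σ_1)/(6h_1) = 7/2, b_1 = Δ_1 - h_1(2σ_1 + σ_2)/6 = 0.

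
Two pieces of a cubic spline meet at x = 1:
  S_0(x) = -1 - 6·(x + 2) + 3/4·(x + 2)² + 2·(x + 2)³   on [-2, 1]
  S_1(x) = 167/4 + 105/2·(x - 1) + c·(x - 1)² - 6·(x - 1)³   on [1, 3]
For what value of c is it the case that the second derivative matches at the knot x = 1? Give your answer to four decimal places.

18.7500

S_0''(x) = 3/2 + 12·(x + 2), so S_0''(1) = 75/2. On the right, S_1''(1) = 2c, so c = 75/4.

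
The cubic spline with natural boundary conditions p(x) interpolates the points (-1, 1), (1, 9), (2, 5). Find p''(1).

Write m_i for p''(x_i). With h_i = 2, 1 and divided differences Δ_i = 4, -4, the continuity of p' gives the tridiagonal system
  2·m_0 + 6·m_1 + 1·m_2 = 6(Δ_1 - Δ_0) = -48
Natural end conditions: m_0 = m_2 = 0.
Forward elimination and back-substitution give m_0 = 0, m_1 = -8, m_2 = 0.

-8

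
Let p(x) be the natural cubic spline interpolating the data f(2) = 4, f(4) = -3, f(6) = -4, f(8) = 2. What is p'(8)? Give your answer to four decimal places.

Write m_i for p''(x_i). With h_i = 2, 2, 2 and divided differences Δ_i = -7/2, -1/2, 3, the continuity of p' gives the tridiagonal system
  2·m_0 + 8·m_1 + 2·m_2 = 6(Δ_1 - Δ_0) = 18
  2·m_1 + 8·m_2 + 2·m_3 = 6(Δ_2 - Δ_1) = 21
Natural end conditions: m_0 = m_3 = 0.
Solving: m_0 = 0, m_1 = 17/10, m_2 = 11/5, m_3 = 0.
On [6, 8], p'(x) = b_2 + 2c_2·(x - 6) + 3d_2·(x - 6)² with b_2 = Δ_2 - h_2(2m_2 + m_3)/6 = 23/15, c_2 = m_2/2 = 11/10, d_2 = (m_3 - m_2)/(6h_2) = -11/60. So p'(8) = 56/15.

3.7333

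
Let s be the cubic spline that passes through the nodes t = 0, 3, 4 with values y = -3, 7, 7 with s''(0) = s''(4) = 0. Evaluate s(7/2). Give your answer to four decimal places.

Put σ_i = s'' at the i-th knot. Here h = (3, 1) and Δ = (10/3, 0), so the interior equations h_(i-1)·σ_(i-1) + 2(h_(i-1)+h_i)·σ_i + h_i·σ_(i+1) = 6(Δ_i − Δ_(i-1)) read
  3·σ_0 + 8·σ_1 + 1·σ_2 = 6(Δ_1 - Δ_0) = -20
Natural end conditions: σ_0 = σ_2 = 0.
Hence σ_0 = 0, σ_1 = -5/2, σ_2 = 0.
On [3, 4], s(t) = 7 + 5/6·(t - 3) - 5/4·(t - 3)² + 5/12·(t - 3)³.
With (t - 3) = 1/2: s(7/2) = 229/32.

7.1563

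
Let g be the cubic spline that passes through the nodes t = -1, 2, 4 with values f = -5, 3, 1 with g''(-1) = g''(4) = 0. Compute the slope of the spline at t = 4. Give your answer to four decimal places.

-1.7333

Write m_i for g''(x_i). With h_i = 3, 2 and divided differences Δ_i = 8/3, -1, the continuity of g' gives the tridiagonal system
  3·m_0 + 10·m_1 + 2·m_2 = 6(Δ_1 - Δ_0) = -22
Natural end conditions: m_0 = m_2 = 0.
Hence m_0 = 0, m_1 = -11/5, m_2 = 0.
On [2, 4], g'(t) = b_1 + 2c_1·(t - 2) + 3d_1·(t - 2)² with b_1 = Δ_1 - h_1(2m_1 + m_2)/6 = 7/15, c_1 = m_1/2 = -11/10, d_1 = (m_2 - m_1)/(6h_1) = 11/60. So g'(4) = -26/15.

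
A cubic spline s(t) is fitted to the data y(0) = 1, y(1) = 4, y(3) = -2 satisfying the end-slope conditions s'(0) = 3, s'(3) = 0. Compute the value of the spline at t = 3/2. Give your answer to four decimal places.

3.2031

Write σ_i for s''(x_i). With h_i = 1, 2 and divided differences Δ_i = 3, -3, the continuity of s' gives the tridiagonal system
  1·σ_0 + 6·σ_1 + 2·σ_2 = 6(Δ_1 - Δ_0) = -36
Clamped end conditions give two more equations: 2h_0·σ_0 + h_0·σ_1 = 6(Δ_0 - s'(0)) = 0 and h_1·σ_1 + 2h_1·σ_2 = 6(s'(3) - Δ_1) = 18.
Solving the tridiagonal system: σ_0 = 5, σ_1 = -10, σ_2 = 19/2.
On [1, 3], s(t) = 4 + 1/2·(t - 1) - 5·(t - 1)² + 13/8·(t - 1)³.
With (t - 1) = 1/2: s(3/2) = 205/64.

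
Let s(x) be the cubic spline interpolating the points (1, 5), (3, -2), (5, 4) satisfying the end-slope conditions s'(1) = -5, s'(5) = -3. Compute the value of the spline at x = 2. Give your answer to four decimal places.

Write M_i for s''(x_i). With h_i = 2, 2 and divided differences Δ_i = -7/2, 3, the continuity of s' gives the tridiagonal system
  2·M_0 + 8·M_1 + 2·M_2 = 6(Δ_1 - Δ_0) = 39
Clamped end conditions give two more equations: 2h_0·M_0 + h_0·M_1 = 6(Δ_0 - s'(1)) = 9 and h_1·M_1 + 2h_1·M_2 = 6(s'(5) - Δ_1) = -36.
Hence M_0 = -17/8, M_1 = 35/4, M_2 = -107/8.
On [1, 3], s(x) = 5 - 5·(x - 1) - 17/16·(x - 1)² + 29/32·(x - 1)³.
With (x - 1) = 1: s(2) = -5/32.

-0.1563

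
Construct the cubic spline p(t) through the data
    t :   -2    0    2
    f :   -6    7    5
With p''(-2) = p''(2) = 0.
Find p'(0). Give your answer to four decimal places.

Let σ_i = p''(x_i). Step sizes h_i = 2, 2; slopes of the chords Δ_i = (y_(i+1) - y_i)/h_i = 13/2, -1.
  2·σ_0 + 8·σ_1 + 2·σ_2 = 6(Δ_1 - Δ_0) = -45
Natural end conditions: σ_0 = σ_2 = 0.
Solving the tridiagonal system: σ_0 = 0, σ_1 = -45/8, σ_2 = 0.
On [0, 2], p'(t) = b_1 + 2c_1·t + 3d_1·t² with b_1 = Δ_1 - h_1(2σ_1 + σ_2)/6 = 11/4, c_1 = σ_1/2 = -45/16, d_1 = (σ_2 - σ_1)/(6h_1) = 15/32. So p'(0) = 11/4.

2.7500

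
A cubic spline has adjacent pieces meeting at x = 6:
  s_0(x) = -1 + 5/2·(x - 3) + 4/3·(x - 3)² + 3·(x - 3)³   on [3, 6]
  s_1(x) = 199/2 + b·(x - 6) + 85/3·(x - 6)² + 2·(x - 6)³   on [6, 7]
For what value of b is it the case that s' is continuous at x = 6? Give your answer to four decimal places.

91.5000

s_0'(x) = 5/2 + 8/3·(x - 3) + 9·(x - 3)², so s_0'(6) = 183/2. On the right, s_1'(6) = b, so b = 183/2.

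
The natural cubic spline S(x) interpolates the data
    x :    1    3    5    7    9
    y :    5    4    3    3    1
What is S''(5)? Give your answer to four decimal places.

0.6429

With σ_i denoting the second derivative at x_i, h_i = 2, 2, 2, 2, and Δ_i = (y_(i+1) − y_i)/h_i = -1/2, -1/2, 0, -1:
  2·σ_0 + 8·σ_1 + 2·σ_2 = 6(Δ_1 - Δ_0) = 0
  2·σ_1 + 8·σ_2 + 2·σ_3 = 6(Δ_2 - Δ_1) = 3
  2·σ_2 + 8·σ_3 + 2·σ_4 = 6(Δ_3 - Δ_2) = -6
Natural end conditions: σ_0 = σ_4 = 0.
Solving: σ_0 = 0, σ_1 = -9/56, σ_2 = 9/14, σ_3 = -51/56, σ_4 = 0.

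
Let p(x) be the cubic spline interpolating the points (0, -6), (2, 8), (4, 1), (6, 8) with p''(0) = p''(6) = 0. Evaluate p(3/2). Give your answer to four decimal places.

With M_i denoting the second derivative at x_i, h_i = 2, 2, 2, and Δ_i = (y_(i+1) − y_i)/h_i = 7, -7/2, 7/2:
  2·M_0 + 8·M_1 + 2·M_2 = 6(Δ_1 - Δ_0) = -63
  2·M_1 + 8·M_2 + 2·M_3 = 6(Δ_2 - Δ_1) = 42
Natural end conditions: M_0 = M_3 = 0.
Solving the tridiagonal system: M_0 = 0, M_1 = -49/5, M_2 = 77/10, M_3 = 0.
On [0, 2], p(x) = -6 + 154/15·x + 0·x² - 49/60·x³.
With x = 3/2: p(3/2) = 1063/160.

6.6438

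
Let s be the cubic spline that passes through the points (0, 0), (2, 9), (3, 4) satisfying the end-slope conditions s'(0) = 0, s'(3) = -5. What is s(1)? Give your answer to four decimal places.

Let M_i = s''(x_i). Step sizes h_i = 2, 1; slopes of the chords Δ_i = (y_(i+1) - y_i)/h_i = 9/2, -5.
  2·M_0 + 6·M_1 + 1·M_2 = 6(Δ_1 - Δ_0) = -57
Clamped end conditions give two more equations: 2h_0·M_0 + h_0·M_1 = 6(Δ_0 - s'(0)) = 27 and h_1·M_1 + 2h_1·M_2 = 6(s'(3) - Δ_1) = 0.
Forward elimination and back-substitution give M_0 = 175/12, M_1 = -47/3, M_2 = 47/6.
On [0, 2], s(x) = 0 + 0·x + 175/24·x² - 121/48·x³.
With x = 1: s(1) = 229/48.

4.7708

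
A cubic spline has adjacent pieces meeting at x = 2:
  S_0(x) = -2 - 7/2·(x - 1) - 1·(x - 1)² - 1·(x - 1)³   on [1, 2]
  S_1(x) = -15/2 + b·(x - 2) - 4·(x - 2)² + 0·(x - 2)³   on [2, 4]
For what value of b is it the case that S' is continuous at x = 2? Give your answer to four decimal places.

-8.5000

S_0'(x) = -7/2 - 2·(x - 1) - 3·(x - 1)², so S_0'(2) = -17/2. On the right, S_1'(2) = b, so b = -17/2.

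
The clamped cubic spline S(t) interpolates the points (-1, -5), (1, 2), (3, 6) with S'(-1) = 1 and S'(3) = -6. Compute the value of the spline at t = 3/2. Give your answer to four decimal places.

4.6992

Let σ_i = S''(x_i). Step sizes h_i = 2, 2; slopes of the chords Δ_i = (y_(i+1) - y_i)/h_i = 7/2, 2.
  2·σ_0 + 8·σ_1 + 2·σ_2 = 6(Δ_1 - Δ_0) = -9
Clamped end conditions give two more equations: 2h_0·σ_0 + h_0·σ_1 = 6(Δ_0 - S'(-1)) = 15 and h_1·σ_1 + 2h_1·σ_2 = 6(S'(3) - Δ_1) = -48.
Forward elimination and back-substitution give σ_0 = 25/8, σ_1 = 5/4, σ_2 = -101/8.
On [1, 3], S(t) = 2 + 43/8·(t - 1) + 5/8·(t - 1)² - 37/32·(t - 1)³.
With (t - 1) = 1/2: S(3/2) = 1203/256.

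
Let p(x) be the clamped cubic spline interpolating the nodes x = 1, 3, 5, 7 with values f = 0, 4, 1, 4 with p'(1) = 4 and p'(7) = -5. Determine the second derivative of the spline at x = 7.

Put m_i = p'' at the i-th knot. Here h = (2, 2, 2) and Δ = (2, -3/2, 3/2), so the interior equations h_(i-1)·m_(i-1) + 2(h_(i-1)+h_i)·m_i + h_i·m_(i+1) = 6(Δ_i − Δ_(i-1)) read
  2·m_0 + 8·m_1 + 2·m_2 = 6(Δ_1 - Δ_0) = -21
  2·m_1 + 8·m_2 + 2·m_3 = 6(Δ_2 - Δ_1) = 18
Clamped end conditions give two more equations: 2h_0·m_0 + h_0·m_1 = 6(Δ_0 - p'(1)) = -12 and h_2·m_2 + 2h_2·m_3 = 6(p'(7) - Δ_2) = -39.
Solving the tridiagonal system: m_0 = -1, m_1 = -4, m_2 = 13/2, m_3 = -13.

-13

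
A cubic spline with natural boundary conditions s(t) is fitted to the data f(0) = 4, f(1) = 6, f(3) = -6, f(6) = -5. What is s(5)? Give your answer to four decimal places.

Write m_i for s''(x_i). With h_i = 1, 2, 3 and divided differences Δ_i = 2, -6, 1/3, the continuity of s' gives the tridiagonal system
  1·m_0 + 6·m_1 + 2·m_2 = 6(Δ_1 - Δ_0) = -48
  2·m_1 + 10·m_2 + 3·m_3 = 6(Δ_2 - Δ_1) = 38
Natural end conditions: m_0 = m_3 = 0.
Solving the tridiagonal system: m_0 = 0, m_1 = -139/14, m_2 = 81/14, m_3 = 0.
On [3, 6], s(t) = -6 - 229/42·(t - 3) + 81/28·(t - 3)² - 9/28·(t - 3)³.
With (t - 3) = 2: s(5) = -166/21.

-7.9048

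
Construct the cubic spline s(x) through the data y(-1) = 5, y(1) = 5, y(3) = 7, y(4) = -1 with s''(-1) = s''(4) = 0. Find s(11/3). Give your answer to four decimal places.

2.1650

Let M_i = s''(x_i). Step sizes h_i = 2, 2, 1; slopes of the chords Δ_i = (y_(i+1) - y_i)/h_i = 0, 1, -8.
  2·M_0 + 8·M_1 + 2·M_2 = 6(Δ_1 - Δ_0) = 6
  2·M_1 + 6·M_2 + 1·M_3 = 6(Δ_2 - Δ_1) = -54
Natural end conditions: M_0 = M_3 = 0.
Forward elimination and back-substitution give M_0 = 0, M_1 = 36/11, M_2 = -111/11, M_3 = 0.
On [3, 4], s(x) = 7 - 51/11·(x - 3) - 111/22·(x - 3)² + 37/22·(x - 3)³.
With (x - 3) = 2/3: s(11/3) = 643/297.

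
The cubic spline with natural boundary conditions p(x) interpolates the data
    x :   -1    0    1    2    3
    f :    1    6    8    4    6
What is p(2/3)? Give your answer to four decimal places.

With M_i denoting the second derivative at x_i, h_i = 1, 1, 1, 1, and Δ_i = (y_(i+1) − y_i)/h_i = 5, 2, -4, 2:
  1·M_0 + 4·M_1 + 1·M_2 = 6(Δ_1 - Δ_0) = -18
  1·M_1 + 4·M_2 + 1·M_3 = 6(Δ_2 - Δ_1) = -36
  1·M_2 + 4·M_3 + 1·M_4 = 6(Δ_3 - Δ_2) = 36
Natural end conditions: M_0 = M_4 = 0.
Solving the tridiagonal system: M_0 = 0, M_1 = -45/28, M_2 = -81/7, M_3 = 333/28, M_4 = 0.
On [0, 1], p(x) = 6 + 125/28·x - 45/56·x² - 93/56·x³.
With x = 2/3: p(2/3) = 512/63.

8.1270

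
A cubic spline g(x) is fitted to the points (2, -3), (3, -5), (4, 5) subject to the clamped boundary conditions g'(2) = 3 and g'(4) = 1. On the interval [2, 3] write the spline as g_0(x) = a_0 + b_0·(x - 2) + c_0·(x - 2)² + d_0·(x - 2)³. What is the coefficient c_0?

-17

Let M_i = g''(x_i). Step sizes h_i = 1, 1; slopes of the chords Δ_i = (y_(i+1) - y_i)/h_i = -2, 10.
  1·M_0 + 4·M_1 + 1·M_2 = 6(Δ_1 - Δ_0) = 72
Clamped end conditions give two more equations: 2h_0·M_0 + h_0·M_1 = 6(Δ_0 - g'(2)) = -30 and h_1·M_1 + 2h_1·M_2 = 6(g'(4) - Δ_1) = -54.
Solving: M_0 = -34, M_1 = 38, M_2 = -46.
On [2, 3], with g_0(x) = a_0 + b_0·(x - 2) + c_0·(x - 2)² + d_0·(x - 2)³: c_0 = M_0/2 = -17, d_0 = (M_1 - M_0)/(6h_0) = 12, b_0 = Δ_0 - h_0(2M_0 + M_1)/6 = 3.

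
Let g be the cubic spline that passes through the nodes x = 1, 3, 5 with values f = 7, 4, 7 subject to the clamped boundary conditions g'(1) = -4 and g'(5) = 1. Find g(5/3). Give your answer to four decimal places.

4.9259

Let M_i = g''(x_i). Step sizes h_i = 2, 2; slopes of the chords Δ_i = (y_(i+1) - y_i)/h_i = -3/2, 3/2.
  2·M_0 + 8·M_1 + 2·M_2 = 6(Δ_1 - Δ_0) = 18
Clamped end conditions give two more equations: 2h_0·M_0 + h_0·M_1 = 6(Δ_0 - g'(1)) = 15 and h_1·M_1 + 2h_1·M_2 = 6(g'(5) - Δ_1) = -3.
Solving: M_0 = 11/4, M_1 = 2, M_2 = -7/4.
On [1, 3], g(x) = 7 - 4·(x - 1) + 11/8·(x - 1)² - 1/16·(x - 1)³.
With (x - 1) = 2/3: g(5/3) = 133/27.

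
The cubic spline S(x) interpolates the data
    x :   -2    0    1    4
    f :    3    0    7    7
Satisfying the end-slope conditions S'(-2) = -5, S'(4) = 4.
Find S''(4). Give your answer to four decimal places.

8.9286

With M_i denoting the second derivative at x_i, h_i = 2, 1, 3, and Δ_i = (y_(i+1) − y_i)/h_i = -3/2, 7, 0:
  2·M_0 + 6·M_1 + 1·M_2 = 6(Δ_1 - Δ_0) = 51
  1·M_1 + 8·M_2 + 3·M_3 = 6(Δ_2 - Δ_1) = -42
Clamped end conditions give two more equations: 2h_0·M_0 + h_0·M_1 = 6(Δ_0 - S'(-2)) = 21 and h_2·M_2 + 2h_2·M_3 = 6(S'(4) - Δ_2) = 24.
Forward elimination and back-substitution give M_0 = 3/14, M_1 = 141/14, M_2 = -69/7, M_3 = 125/14.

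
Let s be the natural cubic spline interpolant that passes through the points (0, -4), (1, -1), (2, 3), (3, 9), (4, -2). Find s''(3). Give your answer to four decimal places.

Put M_i = s'' at the i-th knot. Here h = (1, 1, 1, 1) and Δ = (3, 4, 6, -11), so the interior equations h_(i-1)·M_(i-1) + 2(h_(i-1)+h_i)·M_i + h_i·M_(i+1) = 6(Δ_i − Δ_(i-1)) read
  1·M_0 + 4·M_1 + 1·M_2 = 6(Δ_1 - Δ_0) = 6
  1·M_1 + 4·M_2 + 1·M_3 = 6(Δ_2 - Δ_1) = 12
  1·M_2 + 4·M_3 + 1·M_4 = 6(Δ_3 - Δ_2) = -102
Natural end conditions: M_0 = M_4 = 0.
Hence M_0 = 0, M_1 = -15/14, M_2 = 72/7, M_3 = -393/14, M_4 = 0.

-28.0714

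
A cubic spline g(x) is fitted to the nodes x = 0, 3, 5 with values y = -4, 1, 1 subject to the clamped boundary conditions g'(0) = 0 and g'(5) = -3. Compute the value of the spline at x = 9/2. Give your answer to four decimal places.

2.0219

Let M_i = g''(x_i). Step sizes h_i = 3, 2; slopes of the chords Δ_i = (y_(i+1) - y_i)/h_i = 5/3, 0.
  3·M_0 + 10·M_1 + 2·M_2 = 6(Δ_1 - Δ_0) = -10
Clamped end conditions give two more equations: 2h_0·M_0 + h_0·M_1 = 6(Δ_0 - g'(0)) = 10 and h_1·M_1 + 2h_1·M_2 = 6(g'(5) - Δ_1) = -18.
Hence M_0 = 31/15, M_1 = -4/5, M_2 = -41/10.
On [3, 5], g(x) = 1 + 19/10·(x - 3) - 2/5·(x - 3)² - 11/40·(x - 3)³.
With (x - 3) = 3/2: g(9/2) = 647/320.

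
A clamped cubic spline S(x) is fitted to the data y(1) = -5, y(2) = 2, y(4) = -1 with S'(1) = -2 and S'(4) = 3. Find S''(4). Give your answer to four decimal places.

Write m_i for S''(x_i). With h_i = 1, 2 and divided differences Δ_i = 7, -3/2, the continuity of S' gives the tridiagonal system
  1·m_0 + 6·m_1 + 2·m_2 = 6(Δ_1 - Δ_0) = -51
Clamped end conditions give two more equations: 2h_0·m_0 + h_0·m_1 = 6(Δ_0 - S'(1)) = 54 and h_1·m_1 + 2h_1·m_2 = 6(S'(4) - Δ_1) = 27.
Solving: m_0 = 223/6, m_1 = -61/3, m_2 = 203/12.

16.9167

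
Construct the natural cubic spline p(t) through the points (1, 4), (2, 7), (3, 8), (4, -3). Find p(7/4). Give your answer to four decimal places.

Write m_i for p''(x_i). With h_i = 1, 1, 1 and divided differences Δ_i = 3, 1, -11, the continuity of p' gives the tridiagonal system
  1·m_0 + 4·m_1 + 1·m_2 = 6(Δ_1 - Δ_0) = -12
  1·m_1 + 4·m_2 + 1·m_3 = 6(Δ_2 - Δ_1) = -72
Natural end conditions: m_0 = m_3 = 0.
Forward elimination and back-substitution give m_0 = 0, m_1 = 8/5, m_2 = -92/5, m_3 = 0.
On [1, 2], p(t) = 4 + 41/15·(t - 1) + 0·(t - 1)² + 4/15·(t - 1)³.
With (t - 1) = 3/4: p(7/4) = 493/80.

6.1625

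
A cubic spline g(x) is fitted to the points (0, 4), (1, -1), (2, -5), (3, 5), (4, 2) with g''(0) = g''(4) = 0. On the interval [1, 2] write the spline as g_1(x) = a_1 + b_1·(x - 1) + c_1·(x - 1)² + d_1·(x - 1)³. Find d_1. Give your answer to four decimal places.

Write M_i for g''(x_i). With h_i = 1, 1, 1, 1 and divided differences Δ_i = -5, -4, 10, -3, the continuity of g' gives the tridiagonal system
  1·M_0 + 4·M_1 + 1·M_2 = 6(Δ_1 - Δ_0) = 6
  1·M_1 + 4·M_2 + 1·M_3 = 6(Δ_2 - Δ_1) = 84
  1·M_2 + 4·M_3 + 1·M_4 = 6(Δ_3 - Δ_2) = -78
Natural end conditions: M_0 = M_4 = 0.
Solving the tridiagonal system: M_0 = 0, M_1 = -81/14, M_2 = 204/7, M_3 = -375/14, M_4 = 0.
On [1, 2], with g_1(x) = a_1 + b_1·(x - 1) + c_1·(x - 1)² + d_1·(x - 1)³: c_1 = M_1/2 = -81/28, d_1 = (M_2 - M_1)/(6h_1) = 163/28, b_1 = Δ_1 - h_1(2M_1 + M_2)/6 = -97/14.

5.8214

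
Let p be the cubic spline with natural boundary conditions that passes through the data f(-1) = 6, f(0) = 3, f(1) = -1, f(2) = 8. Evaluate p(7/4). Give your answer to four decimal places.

4.9219

Write σ_i for p''(x_i). With h_i = 1, 1, 1 and divided differences Δ_i = -3, -4, 9, the continuity of p' gives the tridiagonal system
  1·σ_0 + 4·σ_1 + 1·σ_2 = 6(Δ_1 - Δ_0) = -6
  1·σ_1 + 4·σ_2 + 1·σ_3 = 6(Δ_2 - Δ_1) = 78
Natural end conditions: σ_0 = σ_3 = 0.
Solving: σ_0 = 0, σ_1 = -34/5, σ_2 = 106/5, σ_3 = 0.
On [1, 2], p(t) = -1 + 29/15·(t - 1) + 53/5·(t - 1)² - 53/15·(t - 1)³.
With (t - 1) = 3/4: p(7/4) = 315/64.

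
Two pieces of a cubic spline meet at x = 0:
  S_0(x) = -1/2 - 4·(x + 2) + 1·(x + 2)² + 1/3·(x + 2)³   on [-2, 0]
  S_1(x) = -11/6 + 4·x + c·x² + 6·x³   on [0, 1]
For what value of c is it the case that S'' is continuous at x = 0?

S_0''(x) = 2 + 2·(x + 2), so S_0''(0) = 6. On the right, S_1''(0) = 2c, so c = 3.

3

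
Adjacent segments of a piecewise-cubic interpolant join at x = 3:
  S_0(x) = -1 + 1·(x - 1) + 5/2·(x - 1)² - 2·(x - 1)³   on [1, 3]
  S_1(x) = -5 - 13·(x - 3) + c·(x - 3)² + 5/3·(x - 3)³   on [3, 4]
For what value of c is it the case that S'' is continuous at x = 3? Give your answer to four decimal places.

S_0''(x) = 5 - 12·(x - 1), so S_0''(3) = -19. On the right, S_1''(3) = 2c, so c = -19/2.

-9.5000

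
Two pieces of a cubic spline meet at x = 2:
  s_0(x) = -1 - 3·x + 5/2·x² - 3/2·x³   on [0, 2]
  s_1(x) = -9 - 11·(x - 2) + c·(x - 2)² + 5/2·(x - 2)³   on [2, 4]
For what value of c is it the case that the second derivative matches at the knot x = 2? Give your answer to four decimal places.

-6.5000

s_0''(x) = 5 - 9·x, so s_0''(2) = -13. On the right, s_1''(2) = 2c, so c = -13/2.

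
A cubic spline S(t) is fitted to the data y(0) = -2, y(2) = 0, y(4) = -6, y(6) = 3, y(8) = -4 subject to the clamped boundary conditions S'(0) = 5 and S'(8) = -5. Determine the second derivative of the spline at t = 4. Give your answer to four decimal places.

With σ_i denoting the second derivative at x_i, h_i = 2, 2, 2, 2, and Δ_i = (y_(i+1) − y_i)/h_i = 1, -3, 9/2, -7/2:
  2·σ_0 + 8·σ_1 + 2·σ_2 = 6(Δ_1 - Δ_0) = -24
  2·σ_1 + 8·σ_2 + 2·σ_3 = 6(Δ_2 - Δ_1) = 45
  2·σ_2 + 8·σ_3 + 2·σ_4 = 6(Δ_3 - Δ_2) = -48
Clamped end conditions give two more equations: 2h_0·σ_0 + h_0·σ_1 = 6(Δ_0 - S'(0)) = -24 and h_3·σ_3 + 2h_3·σ_4 = 6(S'(8) - Δ_3) = -9.
Hence σ_0 = -31/8, σ_1 = -17/4, σ_2 = 71/8, σ_3 = -35/4, σ_4 = 17/8.

8.8750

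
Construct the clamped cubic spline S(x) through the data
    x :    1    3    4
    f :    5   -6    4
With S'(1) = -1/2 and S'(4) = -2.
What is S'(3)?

8

Put σ_i = S'' at the i-th knot. Here h = (2, 1) and Δ = (-11/2, 10), so the interior equations h_(i-1)·σ_(i-1) + 2(h_(i-1)+h_i)·σ_i + h_i·σ_(i+1) = 6(Δ_i − Δ_(i-1)) read
  2·σ_0 + 6·σ_1 + 1·σ_2 = 6(Δ_1 - Δ_0) = 93
Clamped end conditions give two more equations: 2h_0·σ_0 + h_0·σ_1 = 6(Δ_0 - S'(1)) = -30 and h_1·σ_1 + 2h_1·σ_2 = 6(S'(4) - Δ_1) = -72.
Solving: σ_0 = -47/2, σ_1 = 32, σ_2 = -52.
On [3, 4], S'(x) = b_1 + 2c_1·(x - 3) + 3d_1·(x - 3)² with b_1 = Δ_1 - h_1(2σ_1 + σ_2)/6 = 8, c_1 = σ_1/2 = 16, d_1 = (σ_2 - σ_1)/(6h_1) = -14. So S'(3) = 8.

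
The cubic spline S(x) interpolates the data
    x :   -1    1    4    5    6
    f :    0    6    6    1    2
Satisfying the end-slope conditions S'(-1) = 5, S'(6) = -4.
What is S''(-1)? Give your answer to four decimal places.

Put M_i = S'' at the i-th knot. Here h = (2, 3, 1, 1) and Δ = (3, 0, -5, 1), so the interior equations h_(i-1)·M_(i-1) + 2(h_(i-1)+h_i)·M_i + h_i·M_(i+1) = 6(Δ_i − Δ_(i-1)) read
  2·M_0 + 10·M_1 + 3·M_2 = 6(Δ_1 - Δ_0) = -18
  3·M_1 + 8·M_2 + 1·M_3 = 6(Δ_2 - Δ_1) = -30
  1·M_2 + 4·M_3 + 1·M_4 = 6(Δ_3 - Δ_2) = 36
Clamped end conditions give two more equations: 2h_0·M_0 + h_0·M_1 = 6(Δ_0 - S'(-1)) = -12 and h_3·M_3 + 2h_3·M_4 = 6(S'(6) - Δ_3) = -30.
Forward elimination and back-substitution give M_0 = -157/47, M_1 = 32/47, M_2 = -284/47, M_3 = 766/47, M_4 = -1088/47.

-3.3404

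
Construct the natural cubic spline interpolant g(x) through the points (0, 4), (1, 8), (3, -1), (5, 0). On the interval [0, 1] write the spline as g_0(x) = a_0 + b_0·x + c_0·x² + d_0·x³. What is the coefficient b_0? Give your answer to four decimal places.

With σ_i denoting the second derivative at x_i, h_i = 1, 2, 2, and Δ_i = (y_(i+1) − y_i)/h_i = 4, -9/2, 1/2:
  1·σ_0 + 6·σ_1 + 2·σ_2 = 6(Δ_1 - Δ_0) = -51
  2·σ_1 + 8·σ_2 + 2·σ_3 = 6(Δ_2 - Δ_1) = 30
Natural end conditions: σ_0 = σ_3 = 0.
Hence σ_0 = 0, σ_1 = -117/11, σ_2 = 141/22, σ_3 = 0.
On [0, 1], with g_0(x) = a_0 + b_0·x + c_0·x² + d_0·x³: c_0 = σ_0/2 = 0, d_0 = (σ_1 - σ_0)/(6h_0) = -39/22, b_0 = Δ_0 - h_0(2σ_0 + σ_1)/6 = 127/22.

5.7727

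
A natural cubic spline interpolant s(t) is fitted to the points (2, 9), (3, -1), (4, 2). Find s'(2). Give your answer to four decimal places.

-13.2500

With M_i denoting the second derivative at x_i, h_i = 1, 1, and Δ_i = (y_(i+1) − y_i)/h_i = -10, 3:
  1·M_0 + 4·M_1 + 1·M_2 = 6(Δ_1 - Δ_0) = 78
Natural end conditions: M_0 = M_2 = 0.
Solving: M_0 = 0, M_1 = 39/2, M_2 = 0.
On [2, 3], s'(t) = b_0 + 2c_0·(t - 2) + 3d_0·(t - 2)² with b_0 = Δ_0 - h_0(2M_0 + M_1)/6 = -53/4, c_0 = M_0/2 = 0, d_0 = (M_1 - M_0)/(6h_0) = 13/4. So s'(2) = -53/4.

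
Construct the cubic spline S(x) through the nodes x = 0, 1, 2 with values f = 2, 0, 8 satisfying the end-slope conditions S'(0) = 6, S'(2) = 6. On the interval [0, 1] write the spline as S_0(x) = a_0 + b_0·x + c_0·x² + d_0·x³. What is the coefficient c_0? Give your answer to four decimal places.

Let m_i = S''(x_i). Step sizes h_i = 1, 1; slopes of the chords Δ_i = (y_(i+1) - y_i)/h_i = -2, 8.
  1·m_0 + 4·m_1 + 1·m_2 = 6(Δ_1 - Δ_0) = 60
Clamped end conditions give two more equations: 2h_0·m_0 + h_0·m_1 = 6(Δ_0 - S'(0)) = -48 and h_1·m_1 + 2h_1·m_2 = 6(S'(2) - Δ_1) = -12.
Solving the tridiagonal system: m_0 = -39, m_1 = 30, m_2 = -21.
On [0, 1], with S_0(x) = a_0 + b_0·x + c_0·x² + d_0·x³: c_0 = m_0/2 = -39/2, d_0 = (m_1 - m_0)/(6h_0) = 23/2, b_0 = Δ_0 - h_0(2m_0 + m_1)/6 = 6.

-19.5000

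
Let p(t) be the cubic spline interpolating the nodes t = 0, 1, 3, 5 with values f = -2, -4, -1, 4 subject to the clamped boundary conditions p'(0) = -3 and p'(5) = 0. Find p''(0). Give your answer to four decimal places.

Put M_i = p'' at the i-th knot. Here h = (1, 2, 2) and Δ = (-2, 3/2, 5/2), so the interior equations h_(i-1)·M_(i-1) + 2(h_(i-1)+h_i)·M_i + h_i·M_(i+1) = 6(Δ_i − Δ_(i-1)) read
  1·M_0 + 6·M_1 + 2·M_2 = 6(Δ_1 - Δ_0) = 21
  2·M_1 + 8·M_2 + 2·M_3 = 6(Δ_2 - Δ_1) = 6
Clamped end conditions give two more equations: 2h_0·M_0 + h_0·M_1 = 6(Δ_0 - p'(0)) = 6 and h_2·M_2 + 2h_2·M_3 = 6(p'(5) - Δ_2) = -15.
Forward elimination and back-substitution give M_0 = 36/23, M_1 = 66/23, M_2 = 51/46, M_3 = -99/23.

1.5652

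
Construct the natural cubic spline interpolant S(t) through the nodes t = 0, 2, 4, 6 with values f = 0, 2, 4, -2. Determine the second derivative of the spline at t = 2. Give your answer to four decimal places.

0.8000

Write m_i for S''(x_i). With h_i = 2, 2, 2 and divided differences Δ_i = 1, 1, -3, the continuity of S' gives the tridiagonal system
  2·m_0 + 8·m_1 + 2·m_2 = 6(Δ_1 - Δ_0) = 0
  2·m_1 + 8·m_2 + 2·m_3 = 6(Δ_2 - Δ_1) = -24
Natural end conditions: m_0 = m_3 = 0.
Solving: m_0 = 0, m_1 = 4/5, m_2 = -16/5, m_3 = 0.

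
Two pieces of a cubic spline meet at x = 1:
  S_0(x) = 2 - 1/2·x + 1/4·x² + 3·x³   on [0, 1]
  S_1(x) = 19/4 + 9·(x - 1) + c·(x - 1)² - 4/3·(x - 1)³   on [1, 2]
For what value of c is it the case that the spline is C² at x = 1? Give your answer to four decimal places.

S_0''(x) = 1/2 + 18·x, so S_0''(1) = 37/2. On the right, S_1''(1) = 2c, so c = 37/4.

9.2500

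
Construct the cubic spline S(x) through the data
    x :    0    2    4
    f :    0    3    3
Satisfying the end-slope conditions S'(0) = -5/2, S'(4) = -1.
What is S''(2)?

Write M_i for S''(x_i). With h_i = 2, 2 and divided differences Δ_i = 3/2, 0, the continuity of S' gives the tridiagonal system
  2·M_0 + 8·M_1 + 2·M_2 = 6(Δ_1 - Δ_0) = -9
Clamped end conditions give two more equations: 2h_0·M_0 + h_0·M_1 = 6(Δ_0 - S'(0)) = 24 and h_1·M_1 + 2h_1·M_2 = 6(S'(4) - Δ_1) = -6.
Solving: M_0 = 15/2, M_1 = -3, M_2 = 0.

-3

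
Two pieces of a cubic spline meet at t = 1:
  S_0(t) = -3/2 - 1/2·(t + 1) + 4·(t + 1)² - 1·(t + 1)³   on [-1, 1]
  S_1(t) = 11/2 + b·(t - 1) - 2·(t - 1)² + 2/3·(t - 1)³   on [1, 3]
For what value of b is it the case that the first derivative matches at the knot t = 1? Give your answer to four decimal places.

3.5000

S_0'(t) = -1/2 + 8·(t + 1) - 3·(t + 1)², so S_0'(1) = 7/2. On the right, S_1'(1) = b, so b = 7/2.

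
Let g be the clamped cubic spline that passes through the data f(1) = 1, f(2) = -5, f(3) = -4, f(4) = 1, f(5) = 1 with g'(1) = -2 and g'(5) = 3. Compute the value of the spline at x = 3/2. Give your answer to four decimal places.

-1.6808

Let m_i = g''(x_i). Step sizes h_i = 1, 1, 1, 1; slopes of the chords Δ_i = (y_(i+1) - y_i)/h_i = -6, 1, 5, 0.
  1·m_0 + 4·m_1 + 1·m_2 = 6(Δ_1 - Δ_0) = 42
  1·m_1 + 4·m_2 + 1·m_3 = 6(Δ_2 - Δ_1) = 24
  1·m_2 + 4·m_3 + 1·m_4 = 6(Δ_3 - Δ_2) = -30
Clamped end conditions give two more equations: 2h_0·m_0 + h_0·m_1 = 6(Δ_0 - g'(1)) = -24 and h_3·m_3 + 2h_3·m_4 = 6(g'(5) - Δ_3) = 18.
Solving: m_0 = -529/28, m_1 = 193/14, m_2 = 23/4, m_3 = -179/14, m_4 = 431/28.
On [1, 2], g(x) = 1 - 2·(x - 1) - 529/56·(x - 1)² + 305/56·(x - 1)³.
With (x - 1) = 1/2: g(3/2) = -753/448.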